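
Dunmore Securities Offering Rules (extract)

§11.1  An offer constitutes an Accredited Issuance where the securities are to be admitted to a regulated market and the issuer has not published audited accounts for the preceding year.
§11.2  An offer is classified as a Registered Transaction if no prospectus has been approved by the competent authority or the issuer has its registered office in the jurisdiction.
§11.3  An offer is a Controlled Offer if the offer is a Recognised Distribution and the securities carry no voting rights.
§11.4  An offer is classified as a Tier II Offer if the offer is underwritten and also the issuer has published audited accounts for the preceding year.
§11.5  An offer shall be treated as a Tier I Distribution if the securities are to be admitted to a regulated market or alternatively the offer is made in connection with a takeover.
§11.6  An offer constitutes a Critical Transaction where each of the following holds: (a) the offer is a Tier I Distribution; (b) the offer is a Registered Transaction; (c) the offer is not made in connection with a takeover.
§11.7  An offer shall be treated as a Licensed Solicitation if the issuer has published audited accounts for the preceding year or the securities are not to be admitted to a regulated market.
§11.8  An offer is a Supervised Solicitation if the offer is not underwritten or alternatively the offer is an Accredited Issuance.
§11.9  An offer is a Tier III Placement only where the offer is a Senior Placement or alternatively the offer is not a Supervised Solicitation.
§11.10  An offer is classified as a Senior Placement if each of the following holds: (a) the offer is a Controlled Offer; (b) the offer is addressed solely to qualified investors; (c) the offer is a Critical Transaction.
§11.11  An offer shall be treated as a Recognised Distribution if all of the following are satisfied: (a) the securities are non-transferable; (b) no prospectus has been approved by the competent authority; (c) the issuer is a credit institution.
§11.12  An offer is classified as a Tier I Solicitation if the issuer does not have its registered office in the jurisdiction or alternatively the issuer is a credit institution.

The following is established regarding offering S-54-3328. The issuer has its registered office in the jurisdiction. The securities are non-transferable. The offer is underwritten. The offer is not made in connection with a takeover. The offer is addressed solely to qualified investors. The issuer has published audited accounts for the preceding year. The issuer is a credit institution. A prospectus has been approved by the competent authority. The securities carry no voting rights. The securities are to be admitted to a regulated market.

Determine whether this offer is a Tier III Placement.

Yes

§11.11 — Recognised Distribution: [the securities are non-transferable? yes] AND [no prospectus has been approved by the competent authority? no] AND [the issuer is a credit institution? yes] → not satisfied.
§11.3 — Controlled Offer: [Recognised Distribution (§11.11)? no] AND [the securities carry no voting rights? yes] → not satisfied.
§11.5 — Tier I Distribution: [the securities are to be admitted to a regulated market? yes] OR [the offer is made in connection with a takeover? no] → satisfied.
§11.2 — Registered Transaction: [no prospectus has been approved by the competent authority? no] OR [the issuer has its registered office in the jurisdiction? yes] → satisfied.
§11.6 — Critical Transaction: [Tier I Distribution (§11.5)? yes] AND [Registered Transaction (§11.2)? yes] AND [the offer is not made in connection with a takeover? yes] → satisfied.
§11.10 — Senior Placement: [Controlled Offer (§11.3)? no] AND [the offer is addressed solely to qualified investors? yes] AND [Critical Transaction (§11.6)? yes] → not satisfied.
§11.1 — Accredited Issuance: [the securities are to be admitted to a regulated market? yes] AND [the issuer has not published audited accounts for the preceding year? no] → not satisfied.
§11.8 — Supervised Solicitation: [the offer is not underwritten? no] OR [Accredited Issuance (§11.1)? no] → not satisfied.
§11.9 — Tier III Placement: [Senior Placement (§11.10)? no] OR [not a Supervised Solicitation (§11.8)? yes] → satisfied.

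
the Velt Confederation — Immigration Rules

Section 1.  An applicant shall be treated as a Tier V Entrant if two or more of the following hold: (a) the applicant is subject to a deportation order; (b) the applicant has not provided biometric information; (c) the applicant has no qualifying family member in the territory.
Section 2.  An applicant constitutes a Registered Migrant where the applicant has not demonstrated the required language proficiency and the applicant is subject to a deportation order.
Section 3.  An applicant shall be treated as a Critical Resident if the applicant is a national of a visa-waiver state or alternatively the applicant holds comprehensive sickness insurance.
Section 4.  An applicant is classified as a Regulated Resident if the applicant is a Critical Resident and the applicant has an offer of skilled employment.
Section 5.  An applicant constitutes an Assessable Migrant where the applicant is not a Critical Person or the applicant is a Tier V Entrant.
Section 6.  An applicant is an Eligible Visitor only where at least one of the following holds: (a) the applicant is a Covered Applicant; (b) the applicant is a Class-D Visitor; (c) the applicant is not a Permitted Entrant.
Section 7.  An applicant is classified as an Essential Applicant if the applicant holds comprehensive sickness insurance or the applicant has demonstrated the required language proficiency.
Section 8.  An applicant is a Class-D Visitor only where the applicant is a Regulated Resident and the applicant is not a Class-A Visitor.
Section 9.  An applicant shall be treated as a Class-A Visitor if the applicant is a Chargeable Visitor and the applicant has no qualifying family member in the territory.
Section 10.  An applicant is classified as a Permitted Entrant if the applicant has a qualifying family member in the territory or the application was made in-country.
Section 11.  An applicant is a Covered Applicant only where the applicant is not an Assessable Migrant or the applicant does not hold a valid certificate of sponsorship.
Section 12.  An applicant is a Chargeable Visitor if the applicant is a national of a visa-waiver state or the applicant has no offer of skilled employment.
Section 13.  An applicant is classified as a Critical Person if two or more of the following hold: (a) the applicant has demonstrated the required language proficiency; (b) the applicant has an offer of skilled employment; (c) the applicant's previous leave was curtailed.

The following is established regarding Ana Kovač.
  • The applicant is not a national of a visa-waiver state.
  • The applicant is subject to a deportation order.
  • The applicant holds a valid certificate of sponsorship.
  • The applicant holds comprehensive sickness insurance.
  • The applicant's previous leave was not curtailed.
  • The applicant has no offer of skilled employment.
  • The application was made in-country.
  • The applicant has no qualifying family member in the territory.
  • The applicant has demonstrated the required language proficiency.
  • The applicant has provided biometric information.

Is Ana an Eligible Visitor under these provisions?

section 13 — Critical Person: the applicant has demonstrated the required language proficiency? yes; the applicant has an offer of skilled employment? no; the applicant's previous leave was curtailed? no — 1 of 3 hold (need ≥2) → not satisfied.
section 1 — Tier V Entrant: the applicant is subject to a deportation order? yes; the applicant has not provided biometric information? no; the applicant has no qualifying family member in the territory? yes — 2 of 3 hold (need ≥2) → satisfied.
section 5 — Assessable Migrant: [not a Critical Person (section 13)? yes] OR [Tier V Entrant (section 1)? yes] → satisfied.
section 11 — Covered Applicant: [not an Assessable Migrant (section 5)? no] OR [the applicant does not hold a valid certificate of sponsorship? no] → not satisfied.
section 3 — Critical Resident: [the applicant is a national of a visa-waiver state? no] OR [the applicant holds comprehensive sickness insurance? yes] → satisfied.
section 4 — Regulated Resident: [Critical Resident (section 3)? yes] AND [the applicant has an offer of skilled employment? no] → not satisfied.
section 12 — Chargeable Visitor: [the applicant is a national of a visa-waiver state? no] OR [the applicant has no offer of skilled employment? yes] → satisfied.
section 9 — Class-A Visitor: [Chargeable Visitor (section 12)? yes] AND [the applicant has no qualifying family member in the territory? yes] → satisfied.
section 8 — Class-D Visitor: [Regulated Resident (section 4)? no] AND [not a Class-A Visitor (section 9)? no] → not satisfied.
section 10 — Permitted Entrant: [the applicant has a qualifying family member in the territory? no] OR [the application was made in-country? yes] → satisfied.
section 6 — Eligible Visitor: [Covered Applicant (section 11)? no] OR [Class-D Visitor (section 8)? no] OR [not a Permitted Entrant (section 10)? no] → not satisfied.

No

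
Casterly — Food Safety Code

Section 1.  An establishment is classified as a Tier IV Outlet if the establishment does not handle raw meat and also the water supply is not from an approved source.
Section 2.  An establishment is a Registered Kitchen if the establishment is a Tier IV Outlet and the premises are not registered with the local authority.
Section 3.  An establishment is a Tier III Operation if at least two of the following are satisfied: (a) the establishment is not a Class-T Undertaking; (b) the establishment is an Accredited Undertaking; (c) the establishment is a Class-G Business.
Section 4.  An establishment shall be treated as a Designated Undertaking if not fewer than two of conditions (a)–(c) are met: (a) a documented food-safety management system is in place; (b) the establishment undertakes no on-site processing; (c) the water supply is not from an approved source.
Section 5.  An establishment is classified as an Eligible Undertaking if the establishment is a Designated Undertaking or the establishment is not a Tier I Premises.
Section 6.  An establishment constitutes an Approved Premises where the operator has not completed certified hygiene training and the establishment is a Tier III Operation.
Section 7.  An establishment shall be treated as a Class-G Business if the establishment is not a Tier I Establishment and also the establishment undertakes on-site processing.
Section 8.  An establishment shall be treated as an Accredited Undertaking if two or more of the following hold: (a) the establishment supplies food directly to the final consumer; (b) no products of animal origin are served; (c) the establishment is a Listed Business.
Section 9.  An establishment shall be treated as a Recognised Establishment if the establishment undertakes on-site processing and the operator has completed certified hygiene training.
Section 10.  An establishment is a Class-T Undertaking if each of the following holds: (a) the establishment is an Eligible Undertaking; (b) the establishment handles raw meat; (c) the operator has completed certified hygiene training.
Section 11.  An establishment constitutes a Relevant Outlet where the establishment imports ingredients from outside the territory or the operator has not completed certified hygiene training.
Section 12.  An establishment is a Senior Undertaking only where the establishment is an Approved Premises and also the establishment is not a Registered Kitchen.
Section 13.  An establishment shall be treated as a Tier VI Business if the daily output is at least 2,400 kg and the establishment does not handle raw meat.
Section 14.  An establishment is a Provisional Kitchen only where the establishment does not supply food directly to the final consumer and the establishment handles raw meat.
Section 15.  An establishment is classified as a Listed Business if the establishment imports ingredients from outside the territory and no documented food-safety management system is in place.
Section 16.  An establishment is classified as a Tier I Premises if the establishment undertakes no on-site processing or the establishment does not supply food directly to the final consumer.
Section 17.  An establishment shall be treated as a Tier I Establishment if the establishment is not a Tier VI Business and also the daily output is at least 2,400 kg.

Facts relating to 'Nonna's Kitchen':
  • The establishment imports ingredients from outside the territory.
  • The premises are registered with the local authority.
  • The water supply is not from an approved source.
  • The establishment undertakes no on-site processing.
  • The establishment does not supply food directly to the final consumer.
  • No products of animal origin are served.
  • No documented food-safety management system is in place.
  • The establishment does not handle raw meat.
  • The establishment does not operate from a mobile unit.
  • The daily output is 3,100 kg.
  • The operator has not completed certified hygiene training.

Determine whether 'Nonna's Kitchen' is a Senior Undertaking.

Yes

Under section 4: a documented food-safety management system is in place? no; the establishment undertakes no on-site processing? yes; the water supply is not from an approved source? yes — 2 of 3 hold (need ≥2) → satisfied.
Under section 16: the establishment undertakes no on-site processing? yes; or the establishment does not supply food directly to the final consumer? yes. So the establishment is a Tier I Premises.
Under section 5: Designated Undertaking (section 4)? yes; or not a Tier I Premises (section 16)? no. So the establishment is an Eligible Undertaking.
Under section 10: Eligible Undertaking (section 5)? yes; and the establishment handles raw meat? no; and the operator has completed certified hygiene training? no. So the establishment is not a Class-T Undertaking.
Under section 15: the establishment imports ingredients from outside the territory? yes; and no documented food-safety management system is in place? yes. So the establishment is a Listed Business.
Under section 8: the establishment supplies food directly to the final consumer? no; no products of animal origin are served? yes; Listed Business (section 15)? yes — 2 of 3 hold (need ≥2) → satisfied.
Under section 13: daily output: 3,100 kg ≥ 2,400 kg? yes; and the establishment does not handle raw meat? yes. So the establishment is a Tier VI Business.
Under section 17: not a Tier VI Business (section 13)? no; and daily output: 3,100 kg ≥ 2,400 kg? yes. So the establishment is not a Tier I Establishment.
Under section 7: not a Tier I Establishment (section 17)? yes; and the establishment undertakes on-site processing? no. So the establishment is not a Class-G Business.
Under section 3: not a Class-T Undertaking (section 10)? yes; Accredited Undertaking (section 8)? yes; Class-G Business (section 7)? no — 2 of 3 hold (need ≥2) → satisfied.
Under section 6: the operator has not completed certified hygiene training? yes; and Tier III Operation (section 3)? yes. So the establishment is an Approved Premises.
Under section 1: the establishment does not handle raw meat? yes; and the water supply is not from an approved source? yes. So the establishment is a Tier IV Outlet.
Under section 2: Tier IV Outlet (section 1)? yes; and the premises are not registered with the local authority? no. So the establishment is not a Registered Kitchen.
Under section 12: Approved Premises (section 6)? yes; and not a Registered Kitchen (section 2)? yes. So the establishment is a Senior Undertaking.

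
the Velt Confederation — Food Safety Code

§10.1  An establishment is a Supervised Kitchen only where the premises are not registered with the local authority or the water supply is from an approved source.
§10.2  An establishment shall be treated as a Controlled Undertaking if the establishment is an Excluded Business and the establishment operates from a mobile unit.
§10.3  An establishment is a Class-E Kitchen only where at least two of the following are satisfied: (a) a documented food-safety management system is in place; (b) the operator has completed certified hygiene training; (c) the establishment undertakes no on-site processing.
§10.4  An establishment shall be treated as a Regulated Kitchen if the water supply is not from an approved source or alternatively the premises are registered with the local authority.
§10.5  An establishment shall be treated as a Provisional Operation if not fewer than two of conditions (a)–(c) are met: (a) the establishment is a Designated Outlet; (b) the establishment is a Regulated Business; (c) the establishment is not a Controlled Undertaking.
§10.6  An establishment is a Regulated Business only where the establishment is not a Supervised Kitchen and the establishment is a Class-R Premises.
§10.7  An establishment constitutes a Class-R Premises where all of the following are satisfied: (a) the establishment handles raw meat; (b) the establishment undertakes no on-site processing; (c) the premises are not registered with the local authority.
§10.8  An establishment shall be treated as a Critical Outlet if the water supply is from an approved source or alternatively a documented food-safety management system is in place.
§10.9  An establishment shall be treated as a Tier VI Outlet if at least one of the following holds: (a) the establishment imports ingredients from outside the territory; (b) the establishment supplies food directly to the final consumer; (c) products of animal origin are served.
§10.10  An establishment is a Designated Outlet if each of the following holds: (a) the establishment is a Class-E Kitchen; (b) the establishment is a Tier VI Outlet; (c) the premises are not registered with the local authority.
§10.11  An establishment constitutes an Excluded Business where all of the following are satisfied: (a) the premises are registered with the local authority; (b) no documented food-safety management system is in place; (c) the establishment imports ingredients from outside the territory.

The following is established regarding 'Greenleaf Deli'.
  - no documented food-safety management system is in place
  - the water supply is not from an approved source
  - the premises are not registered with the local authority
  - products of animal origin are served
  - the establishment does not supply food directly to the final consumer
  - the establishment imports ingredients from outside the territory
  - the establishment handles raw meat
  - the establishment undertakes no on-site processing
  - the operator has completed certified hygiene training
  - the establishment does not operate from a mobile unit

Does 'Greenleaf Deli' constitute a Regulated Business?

No

Under §10.1: the premises are not registered with the local authority? yes; or the water supply is from an approved source? no. So the establishment is a Supervised Kitchen.
Under §10.7: the establishment handles raw meat? yes; and the establishment undertakes no on-site processing? yes; and the premises are not registered with the local authority? yes. So the establishment is a Class-R Premises.
Under §10.6: not a Supervised Kitchen (§10.1)? no; and Class-R Premises (§10.7)? yes. So the establishment is not a Regulated Business.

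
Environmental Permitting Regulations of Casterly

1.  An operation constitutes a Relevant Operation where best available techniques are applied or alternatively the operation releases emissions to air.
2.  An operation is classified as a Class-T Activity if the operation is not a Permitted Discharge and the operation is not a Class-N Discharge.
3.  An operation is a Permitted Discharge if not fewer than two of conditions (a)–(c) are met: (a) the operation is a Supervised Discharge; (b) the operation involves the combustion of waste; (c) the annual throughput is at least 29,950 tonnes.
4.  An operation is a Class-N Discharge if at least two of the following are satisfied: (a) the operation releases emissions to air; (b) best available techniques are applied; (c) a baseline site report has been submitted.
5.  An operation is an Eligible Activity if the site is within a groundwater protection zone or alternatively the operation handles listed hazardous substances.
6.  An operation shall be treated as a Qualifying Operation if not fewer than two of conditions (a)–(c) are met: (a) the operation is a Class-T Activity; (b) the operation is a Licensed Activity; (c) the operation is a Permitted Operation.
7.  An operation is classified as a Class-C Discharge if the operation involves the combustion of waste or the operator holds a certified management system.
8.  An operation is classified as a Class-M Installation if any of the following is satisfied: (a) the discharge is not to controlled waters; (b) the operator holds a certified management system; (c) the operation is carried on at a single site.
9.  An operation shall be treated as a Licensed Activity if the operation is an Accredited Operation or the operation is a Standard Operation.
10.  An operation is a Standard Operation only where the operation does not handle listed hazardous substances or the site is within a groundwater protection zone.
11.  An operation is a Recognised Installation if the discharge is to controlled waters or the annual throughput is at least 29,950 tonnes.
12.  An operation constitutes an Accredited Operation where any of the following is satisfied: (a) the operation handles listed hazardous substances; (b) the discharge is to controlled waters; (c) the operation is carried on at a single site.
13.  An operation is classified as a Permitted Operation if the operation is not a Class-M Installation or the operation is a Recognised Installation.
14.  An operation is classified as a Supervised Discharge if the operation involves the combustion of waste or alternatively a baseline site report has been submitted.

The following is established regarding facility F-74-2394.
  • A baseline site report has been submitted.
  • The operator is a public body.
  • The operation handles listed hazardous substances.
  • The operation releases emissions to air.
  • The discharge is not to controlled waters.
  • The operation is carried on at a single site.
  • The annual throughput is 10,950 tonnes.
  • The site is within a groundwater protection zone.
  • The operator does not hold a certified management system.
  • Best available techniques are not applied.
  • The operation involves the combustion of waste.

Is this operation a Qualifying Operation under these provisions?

No

Under paragraph 14: the operation involves the combustion of waste? yes; or a baseline site report has been submitted? yes. So the operation is a Supervised Discharge.
Under paragraph 3: Supervised Discharge (paragraph 14)? yes; the operation involves the combustion of waste? yes; annual throughput: 10,950 tonnes ≥ 29,950 tonnes? no — 2 of 3 hold (need ≥2) → satisfied.
Under paragraph 4: the operation releases emissions to air? yes; best available techniques are applied? no; a baseline site report has been submitted? yes — 2 of 3 hold (need ≥2) → satisfied.
Under paragraph 2: not a Permitted Discharge (paragraph 3)? no; and not a Class-N Discharge (paragraph 4)? no. So the operation is not a Class-T Activity.
Under paragraph 12: the operation handles listed hazardous substances? yes; or the discharge is to controlled waters? no; or the operation is carried on at a single site? yes. So the operation is an Accredited Operation.
Under paragraph 10: the operation does not handle listed hazardous substances? no; or the site is within a groundwater protection zone? yes. So the operation is a Standard Operation.
Under paragraph 9: Accredited Operation (paragraph 12)? yes; or Standard Operation (paragraph 10)? yes. So the operation is a Licensed Activity.
Under paragraph 8: the discharge is not to controlled waters? yes; or the operator holds a certified management system? no; or the operation is carried on at a single site? yes. So the operation is a Class-M Installation.
Under paragraph 11: the discharge is to controlled waters? no; or annual throughput: 10,950 tonnes ≥ 29,950 tonnes? no. So the operation is not a Recognised Installation.
Under paragraph 13: not a Class-M Installation (paragraph 8)? no; or Recognised Installation (paragraph 11)? no. So the operation is not a Permitted Operation.
Under paragraph 6: Class-T Activity (paragraph 2)? no; Licensed Activity (paragraph 9)? yes; Permitted Operation (paragraph 13)? no — 1 of 3 hold (need ≥2) → not satisfied.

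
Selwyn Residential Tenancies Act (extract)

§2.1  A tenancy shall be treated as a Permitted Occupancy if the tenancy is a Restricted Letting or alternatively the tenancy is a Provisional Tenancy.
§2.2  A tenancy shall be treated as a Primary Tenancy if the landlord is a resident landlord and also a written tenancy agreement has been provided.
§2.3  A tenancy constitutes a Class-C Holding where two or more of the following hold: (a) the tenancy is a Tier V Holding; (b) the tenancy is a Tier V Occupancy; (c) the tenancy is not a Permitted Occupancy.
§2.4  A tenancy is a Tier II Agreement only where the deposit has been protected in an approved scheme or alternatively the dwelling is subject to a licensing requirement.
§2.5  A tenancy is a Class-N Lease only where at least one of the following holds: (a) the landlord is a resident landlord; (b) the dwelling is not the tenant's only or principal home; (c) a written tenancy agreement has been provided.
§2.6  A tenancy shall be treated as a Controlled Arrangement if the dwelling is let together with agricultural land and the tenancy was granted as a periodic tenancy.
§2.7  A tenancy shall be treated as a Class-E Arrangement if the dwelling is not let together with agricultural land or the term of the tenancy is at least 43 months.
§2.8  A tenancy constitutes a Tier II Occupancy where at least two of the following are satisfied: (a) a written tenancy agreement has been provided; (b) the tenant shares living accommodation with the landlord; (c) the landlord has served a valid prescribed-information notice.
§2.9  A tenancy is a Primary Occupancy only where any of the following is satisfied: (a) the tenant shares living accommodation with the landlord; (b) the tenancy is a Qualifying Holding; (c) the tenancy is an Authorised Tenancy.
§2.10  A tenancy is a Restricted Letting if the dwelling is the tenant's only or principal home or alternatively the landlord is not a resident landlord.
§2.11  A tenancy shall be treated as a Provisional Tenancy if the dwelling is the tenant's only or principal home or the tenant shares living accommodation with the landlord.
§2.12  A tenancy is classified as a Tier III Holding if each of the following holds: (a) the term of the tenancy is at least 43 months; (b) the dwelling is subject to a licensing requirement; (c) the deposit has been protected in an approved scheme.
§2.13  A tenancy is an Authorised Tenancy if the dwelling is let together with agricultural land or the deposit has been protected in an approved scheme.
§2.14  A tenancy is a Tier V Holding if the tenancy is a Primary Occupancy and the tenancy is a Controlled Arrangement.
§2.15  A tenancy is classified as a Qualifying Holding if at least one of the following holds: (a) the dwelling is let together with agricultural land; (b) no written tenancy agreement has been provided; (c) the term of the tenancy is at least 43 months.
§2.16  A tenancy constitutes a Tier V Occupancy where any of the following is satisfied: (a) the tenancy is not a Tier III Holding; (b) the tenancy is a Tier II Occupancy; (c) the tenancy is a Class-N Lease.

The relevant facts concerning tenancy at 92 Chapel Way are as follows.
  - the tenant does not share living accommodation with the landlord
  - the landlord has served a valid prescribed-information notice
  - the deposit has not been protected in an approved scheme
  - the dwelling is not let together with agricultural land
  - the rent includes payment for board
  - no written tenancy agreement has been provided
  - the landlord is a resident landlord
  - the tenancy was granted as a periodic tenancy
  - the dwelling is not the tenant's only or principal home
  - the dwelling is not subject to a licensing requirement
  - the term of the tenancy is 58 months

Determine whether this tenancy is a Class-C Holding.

§2.15 — Qualifying Holding: [the dwelling is let together with agricultural land? no] OR [no written tenancy agreement has been provided? yes] OR [term of the tenancy: 58 months ≥ 43 months? yes] → satisfied.
§2.13 — Authorised Tenancy: [the dwelling is let together with agricultural land? no] OR [the deposit has been protected in an approved scheme? no] → not satisfied.
§2.9 — Primary Occupancy: [the tenant shares living accommodation with the landlord? no] OR [Qualifying Holding (§2.15)? yes] OR [Authorised Tenancy (§2.13)? no] → satisfied.
§2.6 — Controlled Arrangement: [the dwelling is let together with agricultural land? no] AND [the tenancy was granted as a periodic tenancy? yes] → not satisfied.
§2.14 — Tier V Holding: [Primary Occupancy (§2.9)? yes] AND [Controlled Arrangement (§2.6)? no] → not satisfied.
§2.12 — Tier III Holding: [term of the tenancy: 58 months ≥ 43 months? yes] AND [the dwelling is subject to a licensing requirement? no] AND [the deposit has been protected in an approved scheme? no] → not satisfied.
§2.8 — Tier II Occupancy: a written tenancy agreement has been provided? no; the tenant shares living accommodation with the landlord? no; the landlord has served a valid prescribed-information notice? yes — 1 of 3 hold (need ≥2) → not satisfied.
§2.5 — Class-N Lease: [the landlord is a resident landlord? yes] OR [the dwelling is not the tenant's only or principal home? yes] OR [a written tenancy agreement has been provided? no] → satisfied.
§2.16 — Tier V Occupancy: [not a Tier III Holding (§2.12)? yes] OR [Tier II Occupancy (§2.8)? no] OR [Class-N Lease (§2.5)? yes] → satisfied.
§2.10 — Restricted Letting: [the dwelling is the tenant's only or principal home? no] OR [the landlord is not a resident landlord? no] → not satisfied.
§2.11 — Provisional Tenancy: [the dwelling is the tenant's only or principal home? no] OR [the tenant shares living accommodation with the landlord? no] → not satisfied.
§2.1 — Permitted Occupancy: [Restricted Letting (§2.10)? no] OR [Provisional Tenancy (§2.11)? no] → not satisfied.
§2.3 — Class-C Holding: Tier V Holding (§2.14)? no; Tier V Occupancy (§2.16)? yes; not a Permitted Occupancy (§2.1)? yes — 2 of 3 hold (need ≥2) → satisfied.

Yes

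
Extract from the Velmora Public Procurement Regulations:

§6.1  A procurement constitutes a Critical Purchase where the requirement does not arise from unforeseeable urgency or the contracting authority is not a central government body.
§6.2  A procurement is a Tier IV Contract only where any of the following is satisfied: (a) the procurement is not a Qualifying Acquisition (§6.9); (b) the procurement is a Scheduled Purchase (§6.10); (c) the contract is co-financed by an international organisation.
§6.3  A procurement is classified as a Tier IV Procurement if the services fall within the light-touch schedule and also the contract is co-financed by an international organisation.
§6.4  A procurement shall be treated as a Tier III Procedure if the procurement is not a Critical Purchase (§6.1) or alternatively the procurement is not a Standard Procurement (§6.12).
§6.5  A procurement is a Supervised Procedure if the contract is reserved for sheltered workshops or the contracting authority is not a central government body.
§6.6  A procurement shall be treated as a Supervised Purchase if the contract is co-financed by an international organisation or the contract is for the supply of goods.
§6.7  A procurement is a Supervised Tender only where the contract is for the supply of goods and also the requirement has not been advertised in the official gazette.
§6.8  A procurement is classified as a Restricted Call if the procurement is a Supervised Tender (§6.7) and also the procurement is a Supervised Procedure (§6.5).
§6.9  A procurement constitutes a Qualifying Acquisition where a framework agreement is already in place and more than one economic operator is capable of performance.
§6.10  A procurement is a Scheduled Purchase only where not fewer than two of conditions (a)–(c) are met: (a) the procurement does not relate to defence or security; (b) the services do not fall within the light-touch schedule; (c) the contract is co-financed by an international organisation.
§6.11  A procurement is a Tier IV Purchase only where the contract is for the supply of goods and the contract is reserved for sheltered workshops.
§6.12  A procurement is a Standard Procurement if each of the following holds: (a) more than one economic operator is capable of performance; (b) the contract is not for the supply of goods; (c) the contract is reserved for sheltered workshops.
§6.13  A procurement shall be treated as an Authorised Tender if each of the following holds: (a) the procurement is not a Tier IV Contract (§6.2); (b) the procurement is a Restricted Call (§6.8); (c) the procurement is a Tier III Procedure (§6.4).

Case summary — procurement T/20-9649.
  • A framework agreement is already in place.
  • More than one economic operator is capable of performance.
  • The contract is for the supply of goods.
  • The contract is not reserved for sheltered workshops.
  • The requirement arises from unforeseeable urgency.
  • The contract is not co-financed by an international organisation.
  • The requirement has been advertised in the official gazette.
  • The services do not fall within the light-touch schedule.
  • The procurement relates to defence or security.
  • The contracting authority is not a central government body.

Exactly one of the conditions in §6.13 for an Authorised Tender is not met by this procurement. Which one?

Restricted Call

§6.9 — Qualifying Acquisition: [a framework agreement is already in place? yes] AND [more than one economic operator is capable of performance? yes] → satisfied.
§6.10 — Scheduled Purchase: the procurement does not relate to defence or security? no; the services do not fall within the light-touch schedule? yes; the contract is co-financed by an international organisation? no — 1 of 3 hold (need ≥2) → not satisfied.
§6.2 — Tier IV Contract: [not a Qualifying Acquisition (§6.9)? no] OR [Scheduled Purchase (§6.10)? no] OR [the contract is co-financed by an international organisation? no] → not satisfied.
§6.7 — Supervised Tender: [the contract is for the supply of goods? yes] AND [the requirement has not been advertised in the official gazette? no] → not satisfied.
§6.5 — Supervised Procedure: [the contract is reserved for sheltered workshops? no] OR [the contracting authority is not a central government body? yes] → satisfied.
§6.8 — Restricted Call: [Supervised Tender (§6.7)? no] AND [Supervised Procedure (§6.5)? yes] → not satisfied.
§6.1 — Critical Purchase: [the requirement does not arise from unforeseeable urgency? no] OR [the contracting authority is not a central government body? yes] → satisfied.
§6.12 — Standard Procurement: [more than one economic operator is capable of performance? yes] AND [the contract is not for the supply of goods? no] AND [the contract is reserved for sheltered workshops? no] → not satisfied.
§6.4 — Tier III Procedure: [not a Critical Purchase (§6.1)? no] OR [not a Standard Procurement (§6.12)? yes] → satisfied.
§6.13 — Authorised Tender: [not a Tier IV Contract (§6.2)? yes] AND [Restricted Call (§6.8)? no] AND [Tier III Procedure (§6.4)? yes] → not satisfied.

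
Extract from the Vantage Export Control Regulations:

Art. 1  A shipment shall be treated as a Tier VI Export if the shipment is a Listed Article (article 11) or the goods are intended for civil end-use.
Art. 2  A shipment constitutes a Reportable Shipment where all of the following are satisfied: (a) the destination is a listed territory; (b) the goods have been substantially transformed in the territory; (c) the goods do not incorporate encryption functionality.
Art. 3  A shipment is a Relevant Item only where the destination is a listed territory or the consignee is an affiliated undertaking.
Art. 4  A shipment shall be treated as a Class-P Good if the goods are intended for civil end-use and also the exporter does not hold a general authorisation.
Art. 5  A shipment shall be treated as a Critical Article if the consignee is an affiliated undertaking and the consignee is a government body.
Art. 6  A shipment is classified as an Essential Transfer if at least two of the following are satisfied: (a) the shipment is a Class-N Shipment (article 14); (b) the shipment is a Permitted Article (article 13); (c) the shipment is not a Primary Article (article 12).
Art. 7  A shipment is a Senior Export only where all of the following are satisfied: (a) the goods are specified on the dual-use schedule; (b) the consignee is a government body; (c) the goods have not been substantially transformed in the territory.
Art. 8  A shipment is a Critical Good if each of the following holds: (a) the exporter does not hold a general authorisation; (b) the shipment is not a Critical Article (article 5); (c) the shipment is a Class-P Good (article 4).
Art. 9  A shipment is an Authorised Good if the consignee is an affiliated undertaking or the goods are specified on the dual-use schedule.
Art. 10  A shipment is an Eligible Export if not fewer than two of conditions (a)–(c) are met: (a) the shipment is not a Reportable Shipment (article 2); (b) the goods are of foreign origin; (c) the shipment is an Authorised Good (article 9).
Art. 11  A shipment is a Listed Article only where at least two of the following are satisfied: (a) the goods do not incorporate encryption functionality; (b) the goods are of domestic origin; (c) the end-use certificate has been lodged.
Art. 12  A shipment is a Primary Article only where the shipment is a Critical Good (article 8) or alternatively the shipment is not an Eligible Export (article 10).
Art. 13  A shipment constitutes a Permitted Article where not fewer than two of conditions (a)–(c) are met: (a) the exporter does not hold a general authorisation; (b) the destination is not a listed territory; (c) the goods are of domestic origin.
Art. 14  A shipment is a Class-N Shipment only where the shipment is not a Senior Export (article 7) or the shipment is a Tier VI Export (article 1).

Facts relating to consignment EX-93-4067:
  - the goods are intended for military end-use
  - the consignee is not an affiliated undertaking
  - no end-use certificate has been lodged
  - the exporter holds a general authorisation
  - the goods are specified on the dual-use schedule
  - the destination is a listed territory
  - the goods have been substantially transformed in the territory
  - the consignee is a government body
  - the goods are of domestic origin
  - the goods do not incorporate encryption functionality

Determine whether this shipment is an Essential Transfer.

article 7 — Senior Export: [the goods are specified on the dual-use schedule? yes] AND [the consignee is a government body? yes] AND [the goods have not been substantially transformed in the territory? no] → not satisfied.
article 11 — Listed Article: the goods do not incorporate encryption functionality? yes; the goods are of domestic origin? yes; the end-use certificate has been lodged? no — 2 of 3 hold (need ≥2) → satisfied.
article 1 — Tier VI Export: [Listed Article (article 11)? yes] OR [the goods are intended for civil end-use? no] → satisfied.
article 14 — Class-N Shipment: [not a Senior Export (article 7)? yes] OR [Tier VI Export (article 1)? yes] → satisfied.
article 13 — Permitted Article: the exporter does not hold a general authorisation? no; the destination is not a listed territory? no; the goods are of domestic origin? yes — 1 of 3 hold (need ≥2) → not satisfied.
article 5 — Critical Article: [the consignee is an affiliated undertaking? no] AND [the consignee is a government body? yes] → not satisfied.
article 4 — Class-P Good: [the goods are intended for civil end-use? no] AND [the exporter does not hold a general authorisation? no] → not satisfied.
article 8 — Critical Good: [the exporter does not hold a general authorisation? no] AND [not a Critical Article (article 5)? yes] AND [Class-P Good (article 4)? no] → not satisfied.
article 2 — Reportable Shipment: [the destination is a listed territory? yes] AND [the goods have been substantially transformed in the territory? yes] AND [the goods do not incorporate encryption functionality? yes] → satisfied.
article 9 — Authorised Good: [the consignee is an affiliated undertaking? no] OR [the goods are specified on the dual-use schedule? yes] → satisfied.
article 10 — Eligible Export: not a Reportable Shipment (article 2)? no; the goods are of foreign origin? no; Authorised Good (article 9)? yes — 1 of 3 hold (need ≥2) → not satisfied.
article 12 — Primary Article: [Critical Good (article 8)? no] OR [not an Eligible Export (article 10)? yes] → satisfied.
article 6 — Essential Transfer: Class-N Shipment (article 14)? yes; Permitted Article (article 13)? no; not a Primary Article (article 12)? no — 1 of 3 hold (need ≥2) → not satisfied.

No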